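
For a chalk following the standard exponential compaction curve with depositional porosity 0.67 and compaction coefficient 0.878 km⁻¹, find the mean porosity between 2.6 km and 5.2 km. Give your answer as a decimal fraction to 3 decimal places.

⟨phi⟩ = (1/(d₂−d₁)) ∫ phi₀ e^(−βd) dd = phi₀·(e^(−β·d₁) − e^(−β·d₂)) / (β·(d₂−d₁))
e^(−0.878×2.6) = 0.1020; e^(−0.878×5.2) = 0.0104
⟨phi⟩ = 0.67 × (0.1020 − 0.0104) / (0.878 × 2.6) = 0.67 × 0.0401 = 0.0269

0.027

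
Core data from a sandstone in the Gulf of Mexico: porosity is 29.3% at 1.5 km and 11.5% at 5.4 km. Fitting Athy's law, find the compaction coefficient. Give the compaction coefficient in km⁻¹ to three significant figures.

Athy: φ(d) = φ₀ e^(−kd) ⇒ φ₁/φ₂ = e^{k(d₂−d₁)} ⇒ k = ln(φ₁/φ₂)/(d₂−d₁)
k = ln(0.293/0.115) / (5.4 − 1.5) = ln(2.548) / 3.9 = 0.9352 / 3.9 = 0.2398 km⁻¹

0.240 km⁻¹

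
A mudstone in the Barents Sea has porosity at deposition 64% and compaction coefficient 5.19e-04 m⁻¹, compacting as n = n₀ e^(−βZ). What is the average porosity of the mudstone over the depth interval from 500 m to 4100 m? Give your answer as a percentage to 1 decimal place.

Working in km (1 km = 1000 m; β in km⁻¹ = β in m⁻¹ × 1000):
⟨n⟩ = (1/(Z₂−Z₁)) ∫ n₀ e^(−βZ) dZ = n₀·(e^(−β·Z₁) − e^(−β·Z₂)) / (β·(Z₂−Z₁))
e^(−0.519×0.5) = 0.7714; e^(−0.519×4.1) = 0.1191
⟨n⟩ = 0.64 × (0.7714 − 0.1191) / (0.519 × 3.6) = 0.64 × 0.3491 = 0.2235

22.3%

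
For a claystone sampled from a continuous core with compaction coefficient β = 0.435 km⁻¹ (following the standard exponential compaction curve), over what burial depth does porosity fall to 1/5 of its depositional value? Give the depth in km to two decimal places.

3.70 km

n/n₀ = 1/5 ⇒ exp(−β·z) = 1/5 ⇒ z = ln(5) / β
z = 1.6094 / 0.435 = 3.700 km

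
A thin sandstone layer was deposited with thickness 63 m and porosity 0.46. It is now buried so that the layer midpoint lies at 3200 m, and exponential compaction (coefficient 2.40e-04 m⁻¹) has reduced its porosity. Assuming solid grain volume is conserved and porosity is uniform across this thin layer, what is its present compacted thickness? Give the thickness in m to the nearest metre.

43 m

Working in km (1 km = 1000 m; c in km⁻¹ = c in m⁻¹ × 1000):
Porosity at 3.2 km: phi = 0.46·exp(−0.24×3.2) = 0.2134
Solid-volume conservation: h(1−phi) = h₀(1−phi₀) ⇒ h = h₀·(1−phi₀)/(1−phi)
h = 0.063 × (1 − 0.46)/(1 − 0.2134) = 0.063 × 0.6865 = 0.0433 km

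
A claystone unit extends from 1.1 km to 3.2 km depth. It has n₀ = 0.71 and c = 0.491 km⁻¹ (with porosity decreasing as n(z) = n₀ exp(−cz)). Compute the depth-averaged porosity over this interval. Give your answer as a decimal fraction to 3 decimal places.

0.258

⟨n⟩ = (1/(z₂−z₁)) ∫ n₀ e^(−cz) dz = n₀·(e^(−c·z₁) − e^(−c·z₂)) / (c·(z₂−z₁))
e^(−0.491×1.1) = 0.5827; e^(−0.491×3.2) = 0.2078
⟨n⟩ = 0.71 × (0.5827 − 0.2078) / (0.491 × 2.1) = 0.71 × 0.3636 = 0.2581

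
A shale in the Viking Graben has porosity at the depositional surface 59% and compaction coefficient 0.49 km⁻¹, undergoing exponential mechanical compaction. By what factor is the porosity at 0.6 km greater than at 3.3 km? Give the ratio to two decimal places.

3.75

phi(z₁)/phi(z₂) = e^(−k·z₁)/e^(−k·z₂) = e^{k(z₂−z₁)}
= exp(0.49 × 2.7) = exp(1.323) = 3.7547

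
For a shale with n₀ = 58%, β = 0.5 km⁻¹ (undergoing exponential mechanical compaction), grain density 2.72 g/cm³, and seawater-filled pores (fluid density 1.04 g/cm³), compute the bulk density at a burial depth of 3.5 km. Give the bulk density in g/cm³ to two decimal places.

2.55 g/cm³

Porosity at depth: n = 0.58·exp(−0.5×3.5) = 0.58×0.1738 = 0.1008
Bulk density: ρ_b = (1−n)ρ_g + n·ρ_f = 0.8992×2.72 + 0.1008×1.04
       = 2.446 + 0.105 = 2.551 g/cm³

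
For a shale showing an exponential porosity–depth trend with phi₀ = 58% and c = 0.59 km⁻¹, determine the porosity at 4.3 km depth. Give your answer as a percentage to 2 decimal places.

phi = phi₀·exp(−c·Z) = 0.58 × exp(−0.59 × 4.3) = 0.58 × exp(−2.537)
  = 0.58 × 0.0791 = 0.0459

4.59%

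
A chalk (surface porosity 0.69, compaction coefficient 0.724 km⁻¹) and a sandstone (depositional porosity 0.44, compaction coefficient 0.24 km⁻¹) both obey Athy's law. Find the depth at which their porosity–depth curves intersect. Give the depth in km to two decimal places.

Set phi₀ₐ e^(−βₐz) = phi₀ᵦ e^(−βᵦz) ⇒ ln(phi₀ₐ/phi₀ᵦ) = (βₐ − βᵦ)·z
z = ln(0.69/0.44) / (0.724 − 0.24) = 0.4499 / 0.484 = 0.930 km

0.93 km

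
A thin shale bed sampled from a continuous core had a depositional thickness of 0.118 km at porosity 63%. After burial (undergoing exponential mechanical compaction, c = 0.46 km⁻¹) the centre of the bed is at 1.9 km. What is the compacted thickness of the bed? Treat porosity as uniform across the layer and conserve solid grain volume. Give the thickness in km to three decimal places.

Porosity at 1.9 km: φ = 0.63·exp(−0.46×1.9) = 0.2629
Solid-volume conservation: h(1−φ) = h₀(1−φ₀) ⇒ h = h₀·(1−φ₀)/(1−φ)
h = 0.118 × (1 − 0.63)/(1 − 0.2629) = 0.118 × 0.5020 = 0.0592 km

0.059 km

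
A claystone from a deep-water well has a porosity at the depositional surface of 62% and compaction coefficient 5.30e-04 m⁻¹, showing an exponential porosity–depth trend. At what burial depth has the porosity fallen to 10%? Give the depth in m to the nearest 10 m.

Working in km (1 km = 1000 m; c in km⁻¹ = c in m⁻¹ × 1000):
Invert Athy's law: d = ln(φ₀/φ) / c
d = ln(0.62/0.1) / 0.53 = ln(6.2) / 0.53 = 1.8245 / 0.53 = 3.443 km

3440 m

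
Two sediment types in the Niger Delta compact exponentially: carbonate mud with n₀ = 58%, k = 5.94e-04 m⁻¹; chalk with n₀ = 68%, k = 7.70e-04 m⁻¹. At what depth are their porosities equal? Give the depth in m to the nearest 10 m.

Working in km (1 km = 1000 m; k in km⁻¹ = k in m⁻¹ × 1000):
Set n₀ₐ e^(−kₐZ) = n₀ᵦ e^(−kᵦZ) ⇒ ln(n₀ₐ/n₀ᵦ) = (kₐ − kᵦ)·Z
Z = ln(0.58/0.68) / (0.594 − 0.77) = -0.1591 / -0.176 = 0.904 km

900 m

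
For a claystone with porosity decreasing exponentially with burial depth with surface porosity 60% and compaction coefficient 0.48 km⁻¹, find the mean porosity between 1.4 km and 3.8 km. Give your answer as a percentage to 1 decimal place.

⟨φ⟩ = (1/(z₂−z₁)) ∫ φ₀ e^(−kz) dz = φ₀·(e^(−k·z₁) − e^(−k·z₂)) / (k·(z₂−z₁))
e^(−0.48×1.4) = 0.5107; e^(−0.48×3.8) = 0.1614
⟨φ⟩ = 0.6 × (0.5107 − 0.1614) / (0.48 × 2.4) = 0.6 × 0.3032 = 0.1819

18.2%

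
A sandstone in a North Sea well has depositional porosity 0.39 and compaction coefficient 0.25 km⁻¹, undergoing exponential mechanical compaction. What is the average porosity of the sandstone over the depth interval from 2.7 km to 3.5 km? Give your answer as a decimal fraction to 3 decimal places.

0.180

⟨n⟩ = (1/(Z₂−Z₁)) ∫ n₀ e^(−cZ) dZ = n₀·(e^(−c·Z₁) − e^(−c·Z₂)) / (c·(Z₂−Z₁))
e^(−0.25×2.7) = 0.5092; e^(−0.25×3.5) = 0.4169
⟨n⟩ = 0.39 × (0.5092 − 0.4169) / (0.25 × 0.8) = 0.39 × 0.4615 = 0.1800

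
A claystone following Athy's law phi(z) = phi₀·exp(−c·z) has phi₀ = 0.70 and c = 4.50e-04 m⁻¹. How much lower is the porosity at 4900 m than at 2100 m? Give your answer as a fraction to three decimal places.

Working in km (1 km = 1000 m; c in km⁻¹ = c in m⁻¹ × 1000):
phi(2.1) = 0.7·e^(−0.45×2.1) = 0.2721
phi(4.9) = 0.7·e^(−0.45×4.9) = 0.0772
Δphi = 0.2721 − 0.0772 = 0.1949

0.195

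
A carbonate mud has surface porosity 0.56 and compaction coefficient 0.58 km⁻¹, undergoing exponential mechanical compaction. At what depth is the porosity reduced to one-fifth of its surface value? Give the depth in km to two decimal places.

2.77 km

n/n₀ = 1/5 ⇒ exp(−k·Z) = 1/5 ⇒ Z = ln(5) / k
Z = 1.6094 / 0.58 = 2.775 km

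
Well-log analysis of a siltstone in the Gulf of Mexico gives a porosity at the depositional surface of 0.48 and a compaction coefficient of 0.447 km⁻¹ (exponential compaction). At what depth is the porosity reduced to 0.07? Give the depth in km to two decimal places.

Invert Athy's law: z = ln(n₀/n) / β
z = ln(0.48/0.07) / 0.447 = ln(6.857) / 0.447 = 1.9253 / 0.447 = 4.307 km

4.31 km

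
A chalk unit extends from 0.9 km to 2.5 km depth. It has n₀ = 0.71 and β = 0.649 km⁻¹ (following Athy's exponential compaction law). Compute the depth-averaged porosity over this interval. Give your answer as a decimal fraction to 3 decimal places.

0.246

⟨n⟩ = (1/(Z₂−Z₁)) ∫ n₀ e^(−βZ) dZ = n₀·(e^(−β·Z₁) − e^(−β·Z₂)) / (β·(Z₂−Z₁))
e^(−0.649×0.9) = 0.5576; e^(−0.649×2.5) = 0.1974
⟨n⟩ = 0.71 × (0.5576 − 0.1974) / (0.649 × 1.6) = 0.71 × 0.3469 = 0.2463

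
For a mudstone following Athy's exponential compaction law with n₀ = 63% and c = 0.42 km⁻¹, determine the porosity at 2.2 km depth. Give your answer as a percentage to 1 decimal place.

25.0%

n = n₀·exp(−c·d) = 0.63 × exp(−0.42 × 2.2) = 0.63 × exp(−0.924)
  = 0.63 × 0.3969 = 0.2501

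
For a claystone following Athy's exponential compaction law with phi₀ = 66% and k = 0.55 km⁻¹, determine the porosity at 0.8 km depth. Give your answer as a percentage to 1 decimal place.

phi = phi₀·exp(−k·z) = 0.66 × exp(−0.55 × 0.8) = 0.66 × exp(−0.44)
  = 0.66 × 0.6440 = 0.4251

42.5%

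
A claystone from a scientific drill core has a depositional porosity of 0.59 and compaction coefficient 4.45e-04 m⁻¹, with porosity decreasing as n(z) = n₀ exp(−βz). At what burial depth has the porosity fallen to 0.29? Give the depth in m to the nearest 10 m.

Working in km (1 km = 1000 m; β in km⁻¹ = β in m⁻¹ × 1000):
Invert Athy's law: z = ln(n₀/n) / β
z = ln(0.59/0.29) / 0.445 = ln(2.034) / 0.445 = 0.7102 / 0.445 = 1.596 km

1600 m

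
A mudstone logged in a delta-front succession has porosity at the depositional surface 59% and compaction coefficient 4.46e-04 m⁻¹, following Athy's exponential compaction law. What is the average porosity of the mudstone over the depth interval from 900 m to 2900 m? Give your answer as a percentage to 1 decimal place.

26.1%

Working in km (1 km = 1000 m; c in km⁻¹ = c in m⁻¹ × 1000):
⟨n⟩ = (1/(d₂−d₁)) ∫ n₀ e^(−cd) dd = n₀·(e^(−c·d₁) − e^(−c·d₂)) / (c·(d₂−d₁))
e^(−0.446×0.9) = 0.6694; e^(−0.446×2.9) = 0.2743
⟨n⟩ = 0.59 × (0.6694 − 0.2743) / (0.446 × 2) = 0.59 × 0.4429 = 0.2613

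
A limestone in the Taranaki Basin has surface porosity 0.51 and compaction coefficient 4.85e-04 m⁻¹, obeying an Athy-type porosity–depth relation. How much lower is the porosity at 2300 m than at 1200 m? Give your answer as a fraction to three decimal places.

0.118

Working in km (1 km = 1000 m; k in km⁻¹ = k in m⁻¹ × 1000):
phi(1.2) = 0.51·e^(−0.485×1.2) = 0.2850
phi(2.3) = 0.51·e^(−0.485×2.3) = 0.1672
Δphi = 0.2850 − 0.1672 = 0.1178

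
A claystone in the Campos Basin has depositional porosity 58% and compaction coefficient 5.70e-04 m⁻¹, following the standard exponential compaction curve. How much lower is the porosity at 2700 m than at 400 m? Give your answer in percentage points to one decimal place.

33.7 percentage points

Working in km (1 km = 1000 m; k in km⁻¹ = k in m⁻¹ × 1000):
phi(0.4) = 0.58·e^(−0.57×0.4) = 0.4618
phi(2.7) = 0.58·e^(−0.57×2.7) = 0.1245
Δphi = 0.4618 − 0.1245 = 0.3373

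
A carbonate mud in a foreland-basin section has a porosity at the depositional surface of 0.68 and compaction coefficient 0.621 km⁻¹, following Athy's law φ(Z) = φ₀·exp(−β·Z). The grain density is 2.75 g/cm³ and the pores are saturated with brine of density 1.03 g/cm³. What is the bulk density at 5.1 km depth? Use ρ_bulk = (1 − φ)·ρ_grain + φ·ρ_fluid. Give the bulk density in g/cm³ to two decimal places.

2.70 g/cm³

Porosity at depth: φ = 0.68·exp(−0.621×5.1) = 0.68×0.0421 = 0.0286
Bulk density: ρ_b = (1−φ)ρ_g + φ·ρ_f = 0.9714×2.75 + 0.0286×1.03
       = 2.671 + 0.030 = 2.701 g/cm³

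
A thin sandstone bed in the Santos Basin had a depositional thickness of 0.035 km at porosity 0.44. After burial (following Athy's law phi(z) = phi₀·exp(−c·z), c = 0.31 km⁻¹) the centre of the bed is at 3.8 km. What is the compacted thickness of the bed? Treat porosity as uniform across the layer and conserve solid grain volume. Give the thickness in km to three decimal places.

Porosity at 3.8 km: phi = 0.44·exp(−0.31×3.8) = 0.1355
Solid-volume conservation: h(1−phi) = h₀(1−phi₀) ⇒ h = h₀·(1−phi₀)/(1−phi)
h = 0.035 × (1 − 0.44)/(1 − 0.1355) = 0.035 × 0.6478 = 0.0227 km

0.023 km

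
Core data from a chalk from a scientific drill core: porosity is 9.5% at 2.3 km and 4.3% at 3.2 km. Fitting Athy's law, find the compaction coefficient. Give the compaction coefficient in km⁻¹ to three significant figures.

0.881 km⁻¹

Athy: φ(z) = φ₀ e^(−βz) ⇒ φ₁/φ₂ = e^{β(z₂−z₁)} ⇒ β = ln(φ₁/φ₂)/(z₂−z₁)
β = ln(0.095/0.043) / (3.2 − 2.3) = ln(2.209) / 0.9 = 0.7927 / 0.9 = 0.8808 km⁻¹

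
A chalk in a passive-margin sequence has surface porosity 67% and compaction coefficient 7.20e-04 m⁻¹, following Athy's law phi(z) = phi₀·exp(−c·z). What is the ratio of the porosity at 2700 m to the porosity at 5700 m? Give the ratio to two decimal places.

Working in km (1 km = 1000 m; c in km⁻¹ = c in m⁻¹ × 1000):
phi(z₁)/phi(z₂) = e^(−c·z₁)/e^(−c·z₂) = e^{c(z₂−z₁)}
= exp(0.72 × 3) = exp(2.16) = 8.6711

8.67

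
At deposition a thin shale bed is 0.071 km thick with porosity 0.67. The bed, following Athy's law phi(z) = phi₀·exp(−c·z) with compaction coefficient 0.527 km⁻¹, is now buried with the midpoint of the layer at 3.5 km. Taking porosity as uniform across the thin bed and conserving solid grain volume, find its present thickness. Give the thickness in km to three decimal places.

0.026 km

Porosity at 3.5 km: phi = 0.67·exp(−0.527×3.5) = 0.1059
Solid-volume conservation: h(1−phi) = h₀(1−phi₀) ⇒ h = h₀·(1−phi₀)/(1−phi)
h = 0.071 × (1 − 0.67)/(1 − 0.1059) = 0.071 × 0.3691 = 0.0262 km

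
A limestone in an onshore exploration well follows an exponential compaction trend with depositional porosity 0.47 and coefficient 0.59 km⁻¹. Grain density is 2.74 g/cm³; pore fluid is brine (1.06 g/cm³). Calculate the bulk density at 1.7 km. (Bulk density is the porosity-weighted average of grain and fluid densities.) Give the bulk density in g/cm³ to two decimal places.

Porosity at depth: φ = 0.47·exp(−0.59×1.7) = 0.47×0.3668 = 0.1724
Bulk density: ρ_b = (1−φ)ρ_g + φ·ρ_f = 0.8276×2.74 + 0.1724×1.06
       = 2.268 + 0.183 = 2.450 g/cm³

2.45 g/cm³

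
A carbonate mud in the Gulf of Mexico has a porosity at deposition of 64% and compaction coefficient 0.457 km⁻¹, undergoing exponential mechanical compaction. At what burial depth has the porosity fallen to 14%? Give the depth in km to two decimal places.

3.33 km

Invert Athy's law: z = ln(n₀/n) / c
z = ln(0.64/0.14) / 0.457 = ln(4.571) / 0.457 = 1.5198 / 0.457 = 3.326 km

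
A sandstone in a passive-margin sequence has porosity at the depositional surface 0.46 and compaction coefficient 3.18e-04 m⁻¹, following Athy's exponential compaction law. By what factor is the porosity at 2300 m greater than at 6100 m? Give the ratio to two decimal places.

3.35

Working in km (1 km = 1000 m; k in km⁻¹ = k in m⁻¹ × 1000):
n(z₁)/n(z₂) = e^(−k·z₁)/e^(−k·z₂) = e^{k(z₂−z₁)}
= exp(0.318 × 3.8) = exp(1.208) = 3.3481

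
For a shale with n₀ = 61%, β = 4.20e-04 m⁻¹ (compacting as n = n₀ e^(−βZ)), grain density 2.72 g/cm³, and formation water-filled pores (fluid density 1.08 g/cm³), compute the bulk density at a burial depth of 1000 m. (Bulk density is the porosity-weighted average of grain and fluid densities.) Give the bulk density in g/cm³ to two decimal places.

2.06 g/cm³

Working in km (1 km = 1000 m; β in km⁻¹ = β in m⁻¹ × 1000):
Porosity at depth: n = 0.61·exp(−0.42×1) = 0.61×0.6570 = 0.4008
Bulk density: ρ_b = (1−n)ρ_g + n·ρ_f = 0.5992×2.72 + 0.4008×1.08
       = 1.630 + 0.433 = 2.063 g/cm³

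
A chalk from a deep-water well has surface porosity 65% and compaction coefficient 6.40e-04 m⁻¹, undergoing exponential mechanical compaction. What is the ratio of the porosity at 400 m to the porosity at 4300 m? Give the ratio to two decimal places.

Working in km (1 km = 1000 m; k in km⁻¹ = k in m⁻¹ × 1000):
φ(d₁)/φ(d₂) = e^(−k·d₁)/e^(−k·d₂) = e^{k(d₂−d₁)}
= exp(0.64 × 3.9) = exp(2.496) = 12.1339

12.13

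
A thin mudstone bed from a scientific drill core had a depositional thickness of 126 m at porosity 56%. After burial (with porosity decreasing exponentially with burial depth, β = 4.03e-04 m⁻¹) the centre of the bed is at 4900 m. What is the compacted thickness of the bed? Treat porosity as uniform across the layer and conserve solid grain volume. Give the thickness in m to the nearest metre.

60 m

Working in km (1 km = 1000 m; β in km⁻¹ = β in m⁻¹ × 1000):
Porosity at 4.9 km: phi = 0.56·exp(−0.403×4.9) = 0.0777
Solid-volume conservation: h(1−phi) = h₀(1−phi₀) ⇒ h = h₀·(1−phi₀)/(1−phi)
h = 0.126 × (1 − 0.56)/(1 − 0.0777) = 0.126 × 0.4771 = 0.0601 km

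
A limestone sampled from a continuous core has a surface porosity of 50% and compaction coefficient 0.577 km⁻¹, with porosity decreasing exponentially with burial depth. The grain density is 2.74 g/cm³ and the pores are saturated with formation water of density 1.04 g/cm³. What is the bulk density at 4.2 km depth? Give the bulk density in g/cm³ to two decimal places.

Porosity at depth: n = 0.5·exp(−0.577×4.2) = 0.5×0.0886 = 0.0443
Bulk density: ρ_b = (1−n)ρ_g + n·ρ_f = 0.9557×2.74 + 0.0443×1.04
       = 2.619 + 0.046 = 2.665 g/cm³

2.66 g/cm³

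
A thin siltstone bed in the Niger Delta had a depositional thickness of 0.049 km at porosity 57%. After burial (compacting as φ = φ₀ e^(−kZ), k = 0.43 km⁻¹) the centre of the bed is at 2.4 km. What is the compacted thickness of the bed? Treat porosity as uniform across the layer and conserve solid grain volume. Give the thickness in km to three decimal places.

Porosity at 2.4 km: φ = 0.57·exp(−0.43×2.4) = 0.2031
Solid-volume conservation: h(1−φ) = h₀(1−φ₀) ⇒ h = h₀·(1−φ₀)/(1−φ)
h = 0.049 × (1 − 0.57)/(1 − 0.2031) = 0.049 × 0.5396 = 0.0264 km

0.026 km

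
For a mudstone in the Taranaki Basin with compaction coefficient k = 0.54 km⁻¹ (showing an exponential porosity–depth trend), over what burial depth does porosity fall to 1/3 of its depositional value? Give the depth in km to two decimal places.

φ/φ₀ = 1/3 ⇒ exp(−k·d) = 1/3 ⇒ d = ln(3) / k
d = 1.0986 / 0.54 = 2.034 km

2.03 km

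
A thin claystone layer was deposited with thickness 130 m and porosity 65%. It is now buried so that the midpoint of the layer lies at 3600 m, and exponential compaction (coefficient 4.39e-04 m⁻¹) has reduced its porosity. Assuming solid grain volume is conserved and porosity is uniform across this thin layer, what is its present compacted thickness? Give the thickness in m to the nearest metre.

53 m

Working in km (1 km = 1000 m; c in km⁻¹ = c in m⁻¹ × 1000):
Porosity at 3.6 km: phi = 0.65·exp(−0.439×3.6) = 0.1338
Solid-volume conservation: h(1−phi) = h₀(1−phi₀) ⇒ h = h₀·(1−phi₀)/(1−phi)
h = 0.13 × (1 − 0.65)/(1 − 0.1338) = 0.13 × 0.4041 = 0.0525 km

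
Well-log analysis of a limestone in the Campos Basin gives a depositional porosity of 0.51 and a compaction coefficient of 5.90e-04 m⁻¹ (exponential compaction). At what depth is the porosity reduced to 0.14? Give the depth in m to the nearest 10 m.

2190 m

Working in km (1 km = 1000 m; c in km⁻¹ = c in m⁻¹ × 1000):
Invert Athy's law: d = ln(n₀/n) / c
d = ln(0.51/0.14) / 0.59 = ln(3.643) / 0.59 = 1.2928 / 0.59 = 2.191 km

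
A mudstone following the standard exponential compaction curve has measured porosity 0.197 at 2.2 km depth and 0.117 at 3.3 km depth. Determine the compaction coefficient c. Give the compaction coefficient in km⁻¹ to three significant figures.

0.474 km⁻¹

Athy: n(z) = n₀ e^(−cz) ⇒ n₁/n₂ = e^{c(z₂−z₁)} ⇒ c = ln(n₁/n₂)/(z₂−z₁)
c = ln(0.197/0.117) / (3.3 − 2.2) = ln(1.684) / 1.1 = 0.5210 / 1.1 = 0.4737 km⁻¹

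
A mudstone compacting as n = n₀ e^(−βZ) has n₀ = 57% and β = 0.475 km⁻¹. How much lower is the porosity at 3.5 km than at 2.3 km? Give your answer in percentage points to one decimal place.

8.3 percentage points

n(2.3) = 0.57·e^(−0.475×2.3) = 0.1912
n(3.5) = 0.57·e^(−0.475×3.5) = 0.1081
Δn = 0.1912 − 0.1081 = 0.0831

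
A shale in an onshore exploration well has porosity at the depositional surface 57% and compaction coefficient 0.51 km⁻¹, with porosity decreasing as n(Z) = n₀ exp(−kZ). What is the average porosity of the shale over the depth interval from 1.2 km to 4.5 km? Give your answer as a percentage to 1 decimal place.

15.0%

⟨n⟩ = (1/(Z₂−Z₁)) ∫ n₀ e^(−kZ) dZ = n₀·(e^(−k·Z₁) − e^(−k·Z₂)) / (k·(Z₂−Z₁))
e^(−0.51×1.2) = 0.5423; e^(−0.51×4.5) = 0.1008
⟨n⟩ = 0.57 × (0.5423 − 0.1008) / (0.51 × 3.3) = 0.57 × 0.2623 = 0.1495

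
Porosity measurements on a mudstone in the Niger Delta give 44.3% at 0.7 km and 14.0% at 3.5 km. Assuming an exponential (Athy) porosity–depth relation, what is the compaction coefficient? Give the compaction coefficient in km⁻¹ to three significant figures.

Athy: φ(Z) = φ₀ e^(−cZ) ⇒ φ₁/φ₂ = e^{c(Z₂−Z₁)} ⇒ c = ln(φ₁/φ₂)/(Z₂−Z₁)
c = ln(0.443/0.14) / (3.5 − 0.7) = ln(3.164) / 2.8 = 1.1519 / 2.8 = 0.4114 km⁻¹

0.411 km⁻¹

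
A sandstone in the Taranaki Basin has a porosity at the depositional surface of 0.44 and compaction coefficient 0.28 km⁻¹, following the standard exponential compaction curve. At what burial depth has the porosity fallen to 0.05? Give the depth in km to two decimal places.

7.77 km

Invert Athy's law: z = ln(phi₀/phi) / k
z = ln(0.44/0.05) / 0.28 = ln(8.8) / 0.28 = 2.1748 / 0.28 = 7.767 km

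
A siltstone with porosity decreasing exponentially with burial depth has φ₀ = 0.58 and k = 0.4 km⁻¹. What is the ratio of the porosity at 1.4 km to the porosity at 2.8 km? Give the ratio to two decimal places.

1.75

φ(Z₁)/φ(Z₂) = e^(−k·Z₁)/e^(−k·Z₂) = e^{k(Z₂−Z₁)}
= exp(0.4 × 1.4) = exp(0.56) = 1.7507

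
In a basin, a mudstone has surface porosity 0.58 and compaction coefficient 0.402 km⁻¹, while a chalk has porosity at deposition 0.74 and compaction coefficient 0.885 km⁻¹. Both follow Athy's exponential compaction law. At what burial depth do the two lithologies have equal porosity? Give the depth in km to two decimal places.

Set φ₀ₐ e^(−kₐd) = φ₀ᵦ e^(−kᵦd) ⇒ ln(φ₀ₐ/φ₀ᵦ) = (kₐ − kᵦ)·d
d = ln(0.58/0.74) / (0.402 − 0.885) = -0.2436 / -0.483 = 0.504 km

0.50 km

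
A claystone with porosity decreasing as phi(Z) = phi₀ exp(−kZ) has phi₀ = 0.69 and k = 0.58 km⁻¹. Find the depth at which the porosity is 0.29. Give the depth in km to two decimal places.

Invert Athy's law: Z = ln(phi₀/phi) / k
Z = ln(0.69/0.29) / 0.58 = ln(2.379) / 0.58 = 0.8668 / 0.58 = 1.495 km

1.49 km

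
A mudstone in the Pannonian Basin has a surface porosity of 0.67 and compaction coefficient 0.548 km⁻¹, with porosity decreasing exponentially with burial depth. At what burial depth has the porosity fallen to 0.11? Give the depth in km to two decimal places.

3.30 km

Invert Athy's law: Z = ln(n₀/n) / c
Z = ln(0.67/0.11) / 0.548 = ln(6.091) / 0.548 = 1.8068 / 0.548 = 3.297 km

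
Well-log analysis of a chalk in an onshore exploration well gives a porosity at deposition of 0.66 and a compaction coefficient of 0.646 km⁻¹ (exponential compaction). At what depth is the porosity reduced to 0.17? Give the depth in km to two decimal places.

Invert Athy's law: Z = ln(φ₀/φ) / β
Z = ln(0.66/0.17) / 0.646 = ln(3.882) / 0.646 = 1.3564 / 0.646 = 2.100 km

2.10 km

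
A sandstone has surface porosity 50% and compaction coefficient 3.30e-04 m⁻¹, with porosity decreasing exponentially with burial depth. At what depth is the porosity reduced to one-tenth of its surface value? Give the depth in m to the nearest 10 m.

Working in km (1 km = 1000 m; k in km⁻¹ = k in m⁻¹ × 1000):
φ/φ₀ = 1/10 ⇒ exp(−k·d) = 1/10 ⇒ d = ln(10) / k
d = 2.3026 / 0.33 = 6.978 km

6980 m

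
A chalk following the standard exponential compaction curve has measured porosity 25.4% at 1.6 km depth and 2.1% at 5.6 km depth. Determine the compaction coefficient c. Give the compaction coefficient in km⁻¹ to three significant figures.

Athy: phi(Z) = phi₀ e^(−cZ) ⇒ phi₁/phi₂ = e^{c(Z₂−Z₁)} ⇒ c = ln(phi₁/phi₂)/(Z₂−Z₁)
c = ln(0.254/0.021) / (5.6 − 1.6) = ln(12.1) / 4 = 2.4928 / 4 = 0.6232 km⁻¹

0.623 km⁻¹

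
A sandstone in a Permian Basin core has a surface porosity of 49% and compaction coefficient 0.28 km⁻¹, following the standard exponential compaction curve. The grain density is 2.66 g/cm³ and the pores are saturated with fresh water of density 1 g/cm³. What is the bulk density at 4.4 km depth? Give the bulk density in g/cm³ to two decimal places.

2.42 g/cm³

Porosity at depth: n = 0.49·exp(−0.28×4.4) = 0.49×0.2917 = 0.1429
Bulk density: ρ_b = (1−n)ρ_g + n·ρ_f = 0.8571×2.66 + 0.1429×1
       = 2.280 + 0.143 = 2.423 g/cm³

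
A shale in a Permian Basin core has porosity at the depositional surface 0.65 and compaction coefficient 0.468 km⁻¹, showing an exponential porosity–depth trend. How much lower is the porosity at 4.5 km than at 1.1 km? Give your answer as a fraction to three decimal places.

0.309

n(1.1) = 0.65·e^(−0.468×1.1) = 0.3885
n(4.5) = 0.65·e^(−0.468×4.5) = 0.0791
Δn = 0.3885 − 0.0791 = 0.3093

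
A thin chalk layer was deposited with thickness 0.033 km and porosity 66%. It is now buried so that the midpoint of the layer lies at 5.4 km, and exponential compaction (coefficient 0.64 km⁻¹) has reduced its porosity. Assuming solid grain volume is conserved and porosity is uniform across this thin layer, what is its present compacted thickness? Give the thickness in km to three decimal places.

0.011 km

Porosity at 5.4 km: n = 0.66·exp(−0.64×5.4) = 0.0208
Solid-volume conservation: h(1−n) = h₀(1−n₀) ⇒ h = h₀·(1−n₀)/(1−n)
h = 0.033 × (1 − 0.66)/(1 − 0.0208) = 0.033 × 0.3472 = 0.0115 km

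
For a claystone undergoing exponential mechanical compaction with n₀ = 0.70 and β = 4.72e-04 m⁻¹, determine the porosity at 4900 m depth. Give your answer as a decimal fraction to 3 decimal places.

0.069

Working in km (1 km = 1000 m; β in km⁻¹ = β in m⁻¹ × 1000):
n = n₀·exp(−β·d) = 0.7 × exp(−0.472 × 4.9) = 0.7 × exp(−2.313)
  = 0.7 × 0.0990 = 0.0693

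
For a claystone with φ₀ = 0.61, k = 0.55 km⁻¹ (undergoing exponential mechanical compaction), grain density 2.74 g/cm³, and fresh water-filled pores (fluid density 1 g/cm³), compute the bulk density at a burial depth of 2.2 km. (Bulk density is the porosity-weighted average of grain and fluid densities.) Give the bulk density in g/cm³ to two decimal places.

Porosity at depth: φ = 0.61·exp(−0.55×2.2) = 0.61×0.2982 = 0.1819
Bulk density: ρ_b = (1−φ)ρ_g + φ·ρ_f = 0.8181×2.74 + 0.1819×1
       = 2.242 + 0.182 = 2.423 g/cm³

2.42 g/cm³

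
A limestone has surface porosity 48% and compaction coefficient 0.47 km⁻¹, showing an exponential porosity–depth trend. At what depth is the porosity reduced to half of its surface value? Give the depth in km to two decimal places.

1.47 km

φ/φ₀ = 1/2 ⇒ exp(−c·d) = 1/2 ⇒ d = ln(2) / c
d = 0.6931 / 0.47 = 1.475 km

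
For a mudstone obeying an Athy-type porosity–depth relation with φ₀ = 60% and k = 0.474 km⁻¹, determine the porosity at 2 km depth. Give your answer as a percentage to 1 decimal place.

23.3%

φ = φ₀·exp(−k·Z) = 0.6 × exp(−0.474 × 2) = 0.6 × exp(−0.948)
  = 0.6 × 0.3875 = 0.2325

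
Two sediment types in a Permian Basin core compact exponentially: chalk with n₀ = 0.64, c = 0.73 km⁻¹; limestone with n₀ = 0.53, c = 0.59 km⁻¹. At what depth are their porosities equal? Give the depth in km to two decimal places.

1.35 km

Set n₀ₐ e^(−cₐd) = n₀ᵦ e^(−cᵦd) ⇒ ln(n₀ₐ/n₀ᵦ) = (cₐ − cᵦ)·d
d = ln(0.64/0.53) / (0.73 − 0.59) = 0.1886 / 0.14 = 1.347 km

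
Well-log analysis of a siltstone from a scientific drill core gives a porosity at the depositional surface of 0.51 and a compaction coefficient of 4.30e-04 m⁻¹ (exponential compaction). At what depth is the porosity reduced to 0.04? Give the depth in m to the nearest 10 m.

5920 m

Working in km (1 km = 1000 m; c in km⁻¹ = c in m⁻¹ × 1000):
Invert Athy's law: Z = ln(φ₀/φ) / c
Z = ln(0.51/0.04) / 0.43 = ln(12.75) / 0.43 = 2.5455 / 0.43 = 5.920 km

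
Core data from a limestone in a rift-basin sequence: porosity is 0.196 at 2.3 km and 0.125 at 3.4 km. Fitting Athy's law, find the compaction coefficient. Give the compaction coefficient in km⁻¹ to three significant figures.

Athy: φ(z) = φ₀ e^(−βz) ⇒ φ₁/φ₂ = e^{β(z₂−z₁)} ⇒ β = ln(φ₁/φ₂)/(z₂−z₁)
β = ln(0.196/0.125) / (3.4 − 2.3) = ln(1.568) / 1.1 = 0.4498 / 1.1 = 0.4089 km⁻¹

0.409 km⁻¹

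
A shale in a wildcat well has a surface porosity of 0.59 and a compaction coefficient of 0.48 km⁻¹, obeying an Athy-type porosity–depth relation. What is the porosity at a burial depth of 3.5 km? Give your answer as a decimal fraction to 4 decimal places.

0.1100

n = n₀·exp(−c·d) = 0.59 × exp(−0.48 × 3.5) = 0.59 × exp(−1.68)
  = 0.59 × 0.1864 = 0.1100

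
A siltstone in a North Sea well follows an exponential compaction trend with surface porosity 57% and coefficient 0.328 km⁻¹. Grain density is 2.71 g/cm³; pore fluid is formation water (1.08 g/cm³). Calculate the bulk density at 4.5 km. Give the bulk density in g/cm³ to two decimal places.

Porosity at depth: phi = 0.57·exp(−0.328×4.5) = 0.57×0.2286 = 0.1303
Bulk density: ρ_b = (1−phi)ρ_g + phi·ρ_f = 0.8697×2.71 + 0.1303×1.08
       = 2.357 + 0.141 = 2.498 g/cm³

2.50 g/cm³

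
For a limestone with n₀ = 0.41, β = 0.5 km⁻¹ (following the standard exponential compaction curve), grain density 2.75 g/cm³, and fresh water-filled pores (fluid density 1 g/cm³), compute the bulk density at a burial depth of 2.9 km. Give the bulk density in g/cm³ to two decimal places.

2.58 g/cm³

Porosity at depth: n = 0.41·exp(−0.5×2.9) = 0.41×0.2346 = 0.0962
Bulk density: ρ_b = (1−n)ρ_g + n·ρ_f = 0.9038×2.75 + 0.0962×1
       = 2.486 + 0.096 = 2.582 g/cm³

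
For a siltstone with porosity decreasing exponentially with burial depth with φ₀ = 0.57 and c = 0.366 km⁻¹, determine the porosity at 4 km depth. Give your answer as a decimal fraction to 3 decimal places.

0.132

φ = φ₀·exp(−c·z) = 0.57 × exp(−0.366 × 4) = 0.57 × exp(−1.464)
  = 0.57 × 0.2313 = 0.1318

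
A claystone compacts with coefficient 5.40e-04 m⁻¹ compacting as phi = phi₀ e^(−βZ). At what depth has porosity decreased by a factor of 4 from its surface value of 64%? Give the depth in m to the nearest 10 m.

2570 m

Working in km (1 km = 1000 m; β in km⁻¹ = β in m⁻¹ × 1000):
phi/phi₀ = 1/4 ⇒ exp(−β·Z) = 1/4 ⇒ Z = ln(4) / β
Z = 1.3863 / 0.54 = 2.567 km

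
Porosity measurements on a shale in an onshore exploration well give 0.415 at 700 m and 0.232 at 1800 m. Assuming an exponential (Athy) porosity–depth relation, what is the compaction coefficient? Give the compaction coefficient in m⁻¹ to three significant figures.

0.000529 m⁻¹

Working in km (1 km = 1000 m; β in km⁻¹ = β in m⁻¹ × 1000):
Athy: phi(Z) = phi₀ e^(−βZ) ⇒ phi₁/phi₂ = e^{β(Z₂−Z₁)} ⇒ β = ln(phi₁/phi₂)/(Z₂−Z₁)
β = ln(0.415/0.232) / (1.8 − 0.7) = ln(1.789) / 1.1 = 0.5815 / 1.1 = 0.5287 km⁻¹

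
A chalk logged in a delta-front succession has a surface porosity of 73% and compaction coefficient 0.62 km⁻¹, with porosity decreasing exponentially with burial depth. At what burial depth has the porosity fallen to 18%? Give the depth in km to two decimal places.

Invert Athy's law: d = ln(n₀/n) / β
d = ln(0.73/0.18) / 0.62 = ln(4.056) / 0.62 = 1.4001 / 0.62 = 2.258 km

2.26 km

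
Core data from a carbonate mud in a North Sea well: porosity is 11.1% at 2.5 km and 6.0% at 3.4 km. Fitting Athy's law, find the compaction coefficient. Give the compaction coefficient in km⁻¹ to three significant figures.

0.684 km⁻¹

Athy: φ(Z) = φ₀ e^(−kZ) ⇒ φ₁/φ₂ = e^{k(Z₂−Z₁)} ⇒ k = ln(φ₁/φ₂)/(Z₂−Z₁)
k = ln(0.111/0.06) / (3.4 − 2.5) = ln(1.85) / 0.9 = 0.6152 / 0.9 = 0.6835 km⁻¹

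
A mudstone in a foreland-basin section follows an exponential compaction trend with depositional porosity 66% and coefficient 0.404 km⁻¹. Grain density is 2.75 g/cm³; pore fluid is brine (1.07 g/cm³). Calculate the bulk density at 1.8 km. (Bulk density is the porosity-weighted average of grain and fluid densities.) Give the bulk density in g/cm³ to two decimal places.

Porosity at depth: φ = 0.66·exp(−0.404×1.8) = 0.66×0.4833 = 0.3190
Bulk density: ρ_b = (1−φ)ρ_g + φ·ρ_f = 0.6810×2.75 + 0.3190×1.07
       = 1.873 + 0.341 = 2.214 g/cm³

2.21 g/cm³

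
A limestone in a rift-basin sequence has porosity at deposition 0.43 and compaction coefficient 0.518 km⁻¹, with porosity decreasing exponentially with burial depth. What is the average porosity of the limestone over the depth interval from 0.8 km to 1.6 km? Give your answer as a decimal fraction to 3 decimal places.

0.233

⟨φ⟩ = (1/(z₂−z₁)) ∫ φ₀ e^(−βz) dz = φ₀·(e^(−β·z₁) − e^(−β·z₂)) / (β·(z₂−z₁))
e^(−0.518×0.8) = 0.6607; e^(−0.518×1.6) = 0.4366
⟨φ⟩ = 0.43 × (0.6607 − 0.4366) / (0.518 × 0.8) = 0.43 × 0.5409 = 0.2326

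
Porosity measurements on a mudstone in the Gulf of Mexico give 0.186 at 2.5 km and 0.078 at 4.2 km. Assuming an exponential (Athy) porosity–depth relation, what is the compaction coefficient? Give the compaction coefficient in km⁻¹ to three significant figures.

Athy: phi(z) = phi₀ e^(−βz) ⇒ phi₁/phi₂ = e^{β(z₂−z₁)} ⇒ β = ln(phi₁/phi₂)/(z₂−z₁)
β = ln(0.186/0.078) / (4.2 − 2.5) = ln(2.385) / 1.7 = 0.8690 / 1.7 = 0.5112 km⁻¹

0.511 km⁻¹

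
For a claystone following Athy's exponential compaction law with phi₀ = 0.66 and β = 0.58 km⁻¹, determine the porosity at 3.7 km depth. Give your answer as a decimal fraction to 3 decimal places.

0.077

phi = phi₀·exp(−β·Z) = 0.66 × exp(−0.58 × 3.7) = 0.66 × exp(−2.146)
  = 0.66 × 0.1170 = 0.0772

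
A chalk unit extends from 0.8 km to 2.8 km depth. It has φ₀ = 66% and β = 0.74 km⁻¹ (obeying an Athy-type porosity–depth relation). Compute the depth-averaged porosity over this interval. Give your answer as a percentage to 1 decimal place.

⟨φ⟩ = (1/(z₂−z₁)) ∫ φ₀ e^(−βz) dz = φ₀·(e^(−β·z₁) − e^(−β·z₂)) / (β·(z₂−z₁))
e^(−0.74×0.8) = 0.5532; e^(−0.74×2.8) = 0.1259
⟨φ⟩ = 0.66 × (0.5532 − 0.1259) / (0.74 × 2) = 0.66 × 0.2887 = 0.1905

19.1%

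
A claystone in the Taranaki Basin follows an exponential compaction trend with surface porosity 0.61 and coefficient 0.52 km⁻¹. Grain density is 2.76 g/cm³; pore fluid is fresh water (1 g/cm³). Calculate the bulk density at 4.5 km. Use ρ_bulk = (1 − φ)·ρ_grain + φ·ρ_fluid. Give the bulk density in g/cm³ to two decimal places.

Porosity at depth: φ = 0.61·exp(−0.52×4.5) = 0.61×0.0963 = 0.0588
Bulk density: ρ_b = (1−φ)ρ_g + φ·ρ_f = 0.9412×2.76 + 0.0588×1
       = 2.598 + 0.059 = 2.657 g/cm³

2.66 g/cm³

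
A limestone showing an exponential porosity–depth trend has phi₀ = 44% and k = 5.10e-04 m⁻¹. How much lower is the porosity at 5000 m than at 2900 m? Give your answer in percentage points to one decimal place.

6.6 percentage points

Working in km (1 km = 1000 m; k in km⁻¹ = k in m⁻¹ × 1000):
phi(2.9) = 0.44·e^(−0.51×2.9) = 0.1003
phi(5) = 0.44·e^(−0.51×5) = 0.0344
Δphi = 0.1003 − 0.0344 = 0.0659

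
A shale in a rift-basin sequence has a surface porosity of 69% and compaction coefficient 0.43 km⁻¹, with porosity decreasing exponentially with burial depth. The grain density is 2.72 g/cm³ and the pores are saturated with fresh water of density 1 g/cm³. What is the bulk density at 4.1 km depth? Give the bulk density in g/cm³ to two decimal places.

Porosity at depth: phi = 0.69·exp(−0.43×4.1) = 0.69×0.1715 = 0.1184
Bulk density: ρ_b = (1−phi)ρ_g + phi·ρ_f = 0.8816×2.72 + 0.1184×1
       = 2.398 + 0.118 = 2.516 g/cm³

2.52 g/cm³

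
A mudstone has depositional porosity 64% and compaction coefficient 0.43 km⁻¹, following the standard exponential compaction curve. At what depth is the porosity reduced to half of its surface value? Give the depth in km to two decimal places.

1.61 km

phi/phi₀ = 1/2 ⇒ exp(−β·z) = 1/2 ⇒ z = ln(2) / β
z = 0.6931 / 0.43 = 1.612 km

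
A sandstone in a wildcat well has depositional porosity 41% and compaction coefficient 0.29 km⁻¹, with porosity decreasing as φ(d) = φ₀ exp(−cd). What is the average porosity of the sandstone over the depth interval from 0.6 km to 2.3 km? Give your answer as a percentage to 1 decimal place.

⟨φ⟩ = (1/(d₂−d₁)) ∫ φ₀ e^(−cd) dd = φ₀·(e^(−c·d₁) − e^(−c·d₂)) / (c·(d₂−d₁))
e^(−0.29×0.6) = 0.8403; e^(−0.29×2.3) = 0.5132
⟨φ⟩ = 0.41 × (0.8403 − 0.5132) / (0.29 × 1.7) = 0.41 × 0.6634 = 0.2720

27.2%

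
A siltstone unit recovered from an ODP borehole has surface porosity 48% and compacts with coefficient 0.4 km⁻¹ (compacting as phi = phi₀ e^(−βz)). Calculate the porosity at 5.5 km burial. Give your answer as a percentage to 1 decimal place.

phi = phi₀·exp(−β·z) = 0.48 × exp(−0.4 × 5.5) = 0.48 × exp(−2.2)
  = 0.48 × 0.1108 = 0.0532

5.3%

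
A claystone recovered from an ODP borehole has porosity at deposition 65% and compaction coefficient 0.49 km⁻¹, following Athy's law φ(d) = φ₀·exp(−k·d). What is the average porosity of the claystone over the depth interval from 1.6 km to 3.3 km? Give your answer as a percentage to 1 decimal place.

⟨φ⟩ = (1/(d₂−d₁)) ∫ φ₀ e^(−kd) dd = φ₀·(e^(−k·d₁) − e^(−k·d₂)) / (k·(d₂−d₁))
e^(−0.49×1.6) = 0.4566; e^(−0.49×3.3) = 0.1985
⟨φ⟩ = 0.65 × (0.4566 − 0.1985) / (0.49 × 1.7) = 0.65 × 0.3098 = 0.2014

20.1%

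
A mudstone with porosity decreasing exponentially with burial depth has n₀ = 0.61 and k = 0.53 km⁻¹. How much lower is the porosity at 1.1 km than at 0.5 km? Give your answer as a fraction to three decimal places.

n(0.5) = 0.61·e^(−0.53×0.5) = 0.4680
n(1.1) = 0.61·e^(−0.53×1.1) = 0.3405
Δn = 0.4680 − 0.3405 = 0.1275

0.127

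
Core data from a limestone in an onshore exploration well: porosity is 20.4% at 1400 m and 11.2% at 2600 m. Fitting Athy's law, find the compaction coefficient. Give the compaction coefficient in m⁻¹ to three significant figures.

Working in km (1 km = 1000 m; k in km⁻¹ = k in m⁻¹ × 1000):
Athy: φ(z) = φ₀ e^(−kz) ⇒ φ₁/φ₂ = e^{k(z₂−z₁)} ⇒ k = ln(φ₁/φ₂)/(z₂−z₁)
k = ln(0.204/0.112) / (2.6 − 1.4) = ln(1.821) / 1.2 = 0.5996 / 1.2 = 0.4997 km⁻¹

0.000500 m⁻¹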